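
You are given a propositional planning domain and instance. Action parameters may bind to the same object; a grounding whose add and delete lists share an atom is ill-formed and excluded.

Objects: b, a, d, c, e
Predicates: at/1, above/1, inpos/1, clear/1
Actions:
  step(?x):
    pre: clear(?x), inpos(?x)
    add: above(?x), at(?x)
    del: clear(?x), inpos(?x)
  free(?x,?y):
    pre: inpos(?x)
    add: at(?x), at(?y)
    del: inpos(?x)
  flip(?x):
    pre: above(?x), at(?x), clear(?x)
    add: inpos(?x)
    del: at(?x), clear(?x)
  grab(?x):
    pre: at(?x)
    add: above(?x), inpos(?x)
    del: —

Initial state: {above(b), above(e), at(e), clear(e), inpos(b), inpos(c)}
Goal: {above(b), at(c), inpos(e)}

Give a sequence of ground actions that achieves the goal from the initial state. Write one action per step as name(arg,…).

free(b,c); flip(e)

1. free(b,c)  →  {above(b), above(e), at(b), at(c), at(e), clear(e), inpos(c)}
2. flip(e)  →  {above(b), above(e), at(b), at(c), inpos(c), inpos(e)}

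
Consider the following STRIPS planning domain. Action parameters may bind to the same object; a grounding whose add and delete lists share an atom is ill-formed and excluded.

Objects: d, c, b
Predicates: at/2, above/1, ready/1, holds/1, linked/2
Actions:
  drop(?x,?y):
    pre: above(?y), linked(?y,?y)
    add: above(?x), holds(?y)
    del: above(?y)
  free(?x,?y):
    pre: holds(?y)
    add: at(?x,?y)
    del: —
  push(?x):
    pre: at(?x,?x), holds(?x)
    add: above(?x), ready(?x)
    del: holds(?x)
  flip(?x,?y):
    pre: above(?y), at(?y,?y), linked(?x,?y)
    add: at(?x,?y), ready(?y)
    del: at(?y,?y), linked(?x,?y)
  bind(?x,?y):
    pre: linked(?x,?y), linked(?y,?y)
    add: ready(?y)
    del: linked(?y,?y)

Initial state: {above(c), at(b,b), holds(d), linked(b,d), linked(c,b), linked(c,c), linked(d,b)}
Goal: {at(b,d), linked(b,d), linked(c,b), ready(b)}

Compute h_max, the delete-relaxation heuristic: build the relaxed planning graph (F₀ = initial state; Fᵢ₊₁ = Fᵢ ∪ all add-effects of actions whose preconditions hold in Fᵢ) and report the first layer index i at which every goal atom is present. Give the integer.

F0 = init (7 atoms)
F1 = F0 ∪ {above(b), above(d), at(b,d), at(c,d), at(d,d), holds(c), ready(c)}  (14 atoms)
F2 = F1 ∪ {at(b,c), at(c,b), at(c,c), at(d,b), at(d,c), ready(b), ready(d)}  (21 atoms)
goal ⊆ F2  ⇒  h_max = 2

2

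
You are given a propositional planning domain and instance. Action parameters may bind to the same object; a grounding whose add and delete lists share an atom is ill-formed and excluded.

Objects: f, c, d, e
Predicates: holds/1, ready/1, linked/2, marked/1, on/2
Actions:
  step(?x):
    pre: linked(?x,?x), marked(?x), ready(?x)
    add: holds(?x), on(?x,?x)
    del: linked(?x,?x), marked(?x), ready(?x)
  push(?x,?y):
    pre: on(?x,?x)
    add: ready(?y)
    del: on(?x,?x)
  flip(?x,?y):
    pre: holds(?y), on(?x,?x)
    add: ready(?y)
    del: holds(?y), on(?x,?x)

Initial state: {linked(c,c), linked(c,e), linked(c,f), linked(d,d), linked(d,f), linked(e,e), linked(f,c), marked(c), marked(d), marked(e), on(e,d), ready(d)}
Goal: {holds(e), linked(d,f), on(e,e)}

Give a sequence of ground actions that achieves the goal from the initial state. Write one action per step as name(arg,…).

1. step(d)  →  {holds(d), linked(c,c), linked(c,e), linked(c,f), linked(d,f), linked(e,e), linked(f,c), marked(c), marked(e), on(d,d), on(e,d)}
2. push(d,e)  →  {holds(d), linked(c,c), linked(c,e), linked(c,f), linked(d,f), linked(e,e), linked(f,c), marked(c), marked(e), on(e,d), ready(e)}
3. step(e)  →  {holds(d), holds(e), linked(c,c), linked(c,e), linked(c,f), linked(d,f), linked(f,c), marked(c), on(e,d), on(e,e)}

step(d); push(d,e); step(e)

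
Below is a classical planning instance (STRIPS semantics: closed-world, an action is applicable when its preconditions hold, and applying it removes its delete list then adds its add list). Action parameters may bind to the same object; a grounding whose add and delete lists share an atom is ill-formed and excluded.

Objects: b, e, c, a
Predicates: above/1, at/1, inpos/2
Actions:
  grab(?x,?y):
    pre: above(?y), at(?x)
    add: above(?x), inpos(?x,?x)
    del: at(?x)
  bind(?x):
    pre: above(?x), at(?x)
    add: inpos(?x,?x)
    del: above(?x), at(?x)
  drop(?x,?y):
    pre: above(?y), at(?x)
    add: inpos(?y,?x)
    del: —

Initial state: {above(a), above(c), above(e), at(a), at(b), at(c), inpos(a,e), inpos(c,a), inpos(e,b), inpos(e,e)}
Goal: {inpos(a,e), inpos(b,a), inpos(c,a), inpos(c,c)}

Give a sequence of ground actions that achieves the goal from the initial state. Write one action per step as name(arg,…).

grab(b,e); grab(c,b); drop(a,b)

1. grab(b,e)  →  {above(a), above(b), above(c), above(e), at(a), at(c), inpos(a,e), inpos(b,b), inpos(c,a), inpos(e,b), inpos(e,e)}
2. grab(c,b)  →  {above(a), above(b), above(c), above(e), at(a), inpos(a,e), inpos(b,b), inpos(c,a), inpos(c,c), inpos(e,b), inpos(e,e)}
3. drop(a,b)  →  {above(a), above(b), above(c), above(e), at(a), inpos(a,e), inpos(b,a), inpos(b,b), inpos(c,a), inpos(c,c), inpos(e,b), inpos(e,e)}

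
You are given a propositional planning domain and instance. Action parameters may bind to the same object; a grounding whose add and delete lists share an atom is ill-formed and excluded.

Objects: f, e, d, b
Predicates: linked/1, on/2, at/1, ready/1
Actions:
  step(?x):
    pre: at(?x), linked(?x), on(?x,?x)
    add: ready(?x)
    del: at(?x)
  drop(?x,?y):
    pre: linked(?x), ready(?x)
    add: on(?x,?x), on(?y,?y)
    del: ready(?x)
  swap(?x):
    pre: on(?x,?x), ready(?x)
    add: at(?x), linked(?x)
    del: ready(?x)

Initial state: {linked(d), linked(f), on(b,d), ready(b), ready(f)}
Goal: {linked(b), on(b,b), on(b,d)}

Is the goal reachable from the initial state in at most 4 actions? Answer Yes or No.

1. drop(f,b)  →  {linked(d), linked(f), on(b,b), on(b,d), on(f,f), ready(b)}
2. swap(b)  →  {at(b), linked(b), linked(d), linked(f), on(b,b), on(b,d), on(f,f)}
optimal plan length = 2; 2 ≤ 4

Yes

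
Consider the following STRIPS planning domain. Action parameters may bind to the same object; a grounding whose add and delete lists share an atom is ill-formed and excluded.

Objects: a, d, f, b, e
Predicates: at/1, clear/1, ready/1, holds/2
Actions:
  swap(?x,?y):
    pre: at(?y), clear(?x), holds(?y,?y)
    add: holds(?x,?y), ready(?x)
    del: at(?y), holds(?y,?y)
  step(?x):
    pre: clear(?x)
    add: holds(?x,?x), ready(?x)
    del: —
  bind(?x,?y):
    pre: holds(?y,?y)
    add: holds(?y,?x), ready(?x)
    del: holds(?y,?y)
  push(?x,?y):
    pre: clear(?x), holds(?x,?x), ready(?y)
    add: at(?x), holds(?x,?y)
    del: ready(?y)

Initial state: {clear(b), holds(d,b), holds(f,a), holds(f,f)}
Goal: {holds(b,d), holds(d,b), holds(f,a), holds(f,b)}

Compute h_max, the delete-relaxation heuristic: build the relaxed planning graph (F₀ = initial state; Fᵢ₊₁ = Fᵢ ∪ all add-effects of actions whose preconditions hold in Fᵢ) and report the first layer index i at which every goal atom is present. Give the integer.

2

F0 = init (4 atoms)
F1 = F0 ∪ {holds(b,b), holds(f,b), holds(f,d), holds(f,e), ready(a), ready(b), ready(d), ready(e)}  (12 atoms)
F2 = F1 ∪ {at(b), holds(b,a), holds(b,d), holds(b,e), holds(b,f), ready(f)}  (18 atoms)
goal ⊆ F2  ⇒  h_max = 2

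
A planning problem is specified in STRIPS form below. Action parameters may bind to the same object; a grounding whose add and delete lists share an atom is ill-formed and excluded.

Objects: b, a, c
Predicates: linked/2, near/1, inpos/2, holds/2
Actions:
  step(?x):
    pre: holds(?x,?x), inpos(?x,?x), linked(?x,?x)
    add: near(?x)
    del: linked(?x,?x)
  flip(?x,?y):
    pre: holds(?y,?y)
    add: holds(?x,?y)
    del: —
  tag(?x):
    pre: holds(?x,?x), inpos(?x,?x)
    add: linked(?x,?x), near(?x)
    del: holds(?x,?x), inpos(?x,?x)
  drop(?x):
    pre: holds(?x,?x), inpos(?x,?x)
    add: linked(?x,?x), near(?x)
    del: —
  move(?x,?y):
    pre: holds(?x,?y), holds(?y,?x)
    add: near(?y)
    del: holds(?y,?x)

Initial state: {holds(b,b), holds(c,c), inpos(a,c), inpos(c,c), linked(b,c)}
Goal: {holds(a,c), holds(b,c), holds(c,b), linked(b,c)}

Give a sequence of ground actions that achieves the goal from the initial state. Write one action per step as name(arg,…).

1. flip(b,c)  →  {holds(b,b), holds(b,c), holds(c,c), inpos(a,c), inpos(c,c), linked(b,c)}
2. flip(a,c)  →  {holds(a,c), holds(b,b), holds(b,c), holds(c,c), inpos(a,c), inpos(c,c), linked(b,c)}
3. flip(c,b)  →  {holds(a,c), holds(b,b), holds(b,c), holds(c,b), holds(c,c), inpos(a,c), inpos(c,c), linked(b,c)}

flip(b,c); flip(a,c); flip(c,b)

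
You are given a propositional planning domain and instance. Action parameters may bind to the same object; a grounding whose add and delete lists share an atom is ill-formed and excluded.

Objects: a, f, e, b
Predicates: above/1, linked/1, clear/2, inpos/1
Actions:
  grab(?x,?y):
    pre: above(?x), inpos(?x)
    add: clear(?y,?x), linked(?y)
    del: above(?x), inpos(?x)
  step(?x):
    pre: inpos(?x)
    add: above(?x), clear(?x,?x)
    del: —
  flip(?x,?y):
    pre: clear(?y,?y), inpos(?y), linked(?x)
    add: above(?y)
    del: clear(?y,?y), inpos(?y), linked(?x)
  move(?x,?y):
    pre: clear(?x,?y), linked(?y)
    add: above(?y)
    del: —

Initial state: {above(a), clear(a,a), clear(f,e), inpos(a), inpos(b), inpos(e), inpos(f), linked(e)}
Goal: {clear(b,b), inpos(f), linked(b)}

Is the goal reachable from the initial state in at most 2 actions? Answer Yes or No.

1. grab(a,b)  →  {clear(a,a), clear(b,a), clear(f,e), inpos(b), inpos(e), inpos(f), linked(b), linked(e)}
2. step(b)  →  {above(b), clear(a,a), clear(b,a), clear(b,b), clear(f,e), inpos(b), inpos(e), inpos(f), linked(b), linked(e)}
optimal plan length = 2; 2 ≤ 2

Yes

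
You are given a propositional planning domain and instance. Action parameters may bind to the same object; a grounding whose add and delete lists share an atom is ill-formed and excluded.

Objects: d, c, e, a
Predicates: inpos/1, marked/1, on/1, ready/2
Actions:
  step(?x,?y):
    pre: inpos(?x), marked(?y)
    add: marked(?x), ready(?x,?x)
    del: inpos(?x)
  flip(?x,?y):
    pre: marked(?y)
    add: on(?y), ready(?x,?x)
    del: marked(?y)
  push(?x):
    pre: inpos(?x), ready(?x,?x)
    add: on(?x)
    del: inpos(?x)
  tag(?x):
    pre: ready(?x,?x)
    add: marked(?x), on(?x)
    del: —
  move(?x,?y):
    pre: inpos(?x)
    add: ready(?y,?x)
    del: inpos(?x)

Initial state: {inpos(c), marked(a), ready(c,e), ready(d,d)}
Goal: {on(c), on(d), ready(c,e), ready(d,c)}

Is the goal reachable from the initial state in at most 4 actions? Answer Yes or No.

1. flip(c,a)  →  {inpos(c), on(a), ready(c,c), ready(c,e), ready(d,d)}
2. tag(d)  →  {inpos(c), marked(d), on(a), on(d), ready(c,c), ready(c,e), ready(d,d)}
3. tag(c)  →  {inpos(c), marked(c), marked(d), on(a), on(c), on(d), ready(c,c), ready(c,e), ready(d,d)}
4. move(c,d)  →  {marked(c), marked(d), on(a), on(c), on(d), ready(c,c), ready(c,e), ready(d,c), ready(d,d)}
optimal plan length = 4; 4 ≤ 4

Yes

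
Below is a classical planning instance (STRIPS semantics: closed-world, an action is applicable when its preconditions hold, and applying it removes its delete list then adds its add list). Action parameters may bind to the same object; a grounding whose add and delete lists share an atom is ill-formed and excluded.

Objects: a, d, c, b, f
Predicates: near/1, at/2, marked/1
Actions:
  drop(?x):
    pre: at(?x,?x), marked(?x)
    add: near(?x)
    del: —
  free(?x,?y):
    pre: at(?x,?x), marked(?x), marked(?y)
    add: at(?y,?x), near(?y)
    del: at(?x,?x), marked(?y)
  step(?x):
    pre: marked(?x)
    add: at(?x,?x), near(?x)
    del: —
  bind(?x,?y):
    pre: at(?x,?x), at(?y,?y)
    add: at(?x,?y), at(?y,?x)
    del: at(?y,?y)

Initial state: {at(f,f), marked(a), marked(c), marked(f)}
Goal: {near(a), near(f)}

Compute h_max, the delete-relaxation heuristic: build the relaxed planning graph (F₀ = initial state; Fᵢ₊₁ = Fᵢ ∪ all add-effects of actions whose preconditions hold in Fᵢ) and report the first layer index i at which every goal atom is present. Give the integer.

F0 = init (4 atoms)
F1 = F0 ∪ {at(a,a), at(a,f), at(c,c), at(c,f), near(a), near(c), near(f)}  (11 atoms)
goal ⊆ F1  ⇒  h_max = 1

1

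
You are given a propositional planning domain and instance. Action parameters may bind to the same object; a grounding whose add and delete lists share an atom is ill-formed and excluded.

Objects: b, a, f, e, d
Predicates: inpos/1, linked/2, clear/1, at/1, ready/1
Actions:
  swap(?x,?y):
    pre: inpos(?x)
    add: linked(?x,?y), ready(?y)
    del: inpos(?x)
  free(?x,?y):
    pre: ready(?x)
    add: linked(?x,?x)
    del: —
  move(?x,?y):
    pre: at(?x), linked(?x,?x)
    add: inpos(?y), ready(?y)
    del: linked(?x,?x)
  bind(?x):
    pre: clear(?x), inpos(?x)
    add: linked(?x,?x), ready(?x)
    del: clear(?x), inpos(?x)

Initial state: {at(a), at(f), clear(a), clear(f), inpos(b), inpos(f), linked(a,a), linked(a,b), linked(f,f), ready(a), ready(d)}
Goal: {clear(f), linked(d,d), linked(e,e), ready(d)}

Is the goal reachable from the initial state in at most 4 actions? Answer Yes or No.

Yes

1. swap(b,e)  →  {at(a), at(f), clear(a), clear(f), inpos(f), linked(a,a), linked(a,b), linked(b,e), linked(f,f), ready(a), ready(d), ready(e)}
2. free(e,b)  →  {at(a), at(f), clear(a), clear(f), inpos(f), linked(a,a), linked(a,b), linked(b,e), linked(e,e), linked(f,f), ready(a), ready(d), ready(e)}
3. free(d,b)  →  {at(a), at(f), clear(a), clear(f), inpos(f), linked(a,a), linked(a,b), linked(b,e), linked(d,d), linked(e,e), linked(f,f), ready(a), ready(d), ready(e)}
optimal plan length = 3; 3 ≤ 4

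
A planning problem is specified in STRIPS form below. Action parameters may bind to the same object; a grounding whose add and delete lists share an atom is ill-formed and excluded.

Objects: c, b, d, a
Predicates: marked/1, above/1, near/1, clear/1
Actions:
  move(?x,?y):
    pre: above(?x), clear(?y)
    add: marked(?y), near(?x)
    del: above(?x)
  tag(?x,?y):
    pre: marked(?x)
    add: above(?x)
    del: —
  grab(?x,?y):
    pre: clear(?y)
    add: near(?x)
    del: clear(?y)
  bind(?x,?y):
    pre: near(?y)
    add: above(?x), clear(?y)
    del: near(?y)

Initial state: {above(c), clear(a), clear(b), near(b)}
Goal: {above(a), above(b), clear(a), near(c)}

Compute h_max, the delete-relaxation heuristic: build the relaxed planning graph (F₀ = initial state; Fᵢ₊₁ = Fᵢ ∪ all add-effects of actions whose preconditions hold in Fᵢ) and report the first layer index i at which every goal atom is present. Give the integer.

F0 = init (4 atoms)
F1 = F0 ∪ {above(a), above(b), above(d), marked(a), marked(b), near(a), near(c), near(d)}  (12 atoms)
goal ⊆ F1  ⇒  h_max = 1

1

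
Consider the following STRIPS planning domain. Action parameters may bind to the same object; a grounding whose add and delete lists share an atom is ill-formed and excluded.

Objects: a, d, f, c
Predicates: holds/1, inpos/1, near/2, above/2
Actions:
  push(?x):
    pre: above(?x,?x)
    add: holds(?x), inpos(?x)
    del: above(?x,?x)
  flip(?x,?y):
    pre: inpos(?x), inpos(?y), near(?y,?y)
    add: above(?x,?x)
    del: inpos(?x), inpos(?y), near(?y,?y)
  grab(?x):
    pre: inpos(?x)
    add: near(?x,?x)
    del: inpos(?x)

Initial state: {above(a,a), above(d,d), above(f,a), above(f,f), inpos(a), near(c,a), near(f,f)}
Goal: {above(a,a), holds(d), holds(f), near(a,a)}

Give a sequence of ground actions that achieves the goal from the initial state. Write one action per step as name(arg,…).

1. push(d)  →  {above(a,a), above(f,a), above(f,f), holds(d), inpos(a), inpos(d), near(c,a), near(f,f)}
2. push(f)  →  {above(a,a), above(f,a), holds(d), holds(f), inpos(a), inpos(d), inpos(f), near(c,a), near(f,f)}
3. grab(a)  →  {above(a,a), above(f,a), holds(d), holds(f), inpos(d), inpos(f), near(a,a), near(c,a), near(f,f)}

push(d); push(f); grab(a)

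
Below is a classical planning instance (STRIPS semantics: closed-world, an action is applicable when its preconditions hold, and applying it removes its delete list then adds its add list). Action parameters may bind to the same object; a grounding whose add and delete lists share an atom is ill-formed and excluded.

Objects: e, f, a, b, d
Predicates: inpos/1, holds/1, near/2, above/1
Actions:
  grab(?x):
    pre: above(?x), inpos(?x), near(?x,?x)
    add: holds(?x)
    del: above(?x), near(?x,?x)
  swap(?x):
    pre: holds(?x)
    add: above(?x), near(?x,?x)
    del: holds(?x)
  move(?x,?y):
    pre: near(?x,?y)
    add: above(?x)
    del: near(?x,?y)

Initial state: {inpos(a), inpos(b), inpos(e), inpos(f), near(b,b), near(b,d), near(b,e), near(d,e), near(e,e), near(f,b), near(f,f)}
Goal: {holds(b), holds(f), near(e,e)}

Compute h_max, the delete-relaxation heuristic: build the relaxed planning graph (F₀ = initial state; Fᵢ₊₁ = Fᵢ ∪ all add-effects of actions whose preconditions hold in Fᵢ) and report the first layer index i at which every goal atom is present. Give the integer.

2

F0 = init (11 atoms)
F1 = F0 ∪ {above(b), above(d), above(e), above(f)}  (15 atoms)
F2 = F1 ∪ {holds(b), holds(e), holds(f)}  (18 atoms)
goal ⊆ F2  ⇒  h_max = 2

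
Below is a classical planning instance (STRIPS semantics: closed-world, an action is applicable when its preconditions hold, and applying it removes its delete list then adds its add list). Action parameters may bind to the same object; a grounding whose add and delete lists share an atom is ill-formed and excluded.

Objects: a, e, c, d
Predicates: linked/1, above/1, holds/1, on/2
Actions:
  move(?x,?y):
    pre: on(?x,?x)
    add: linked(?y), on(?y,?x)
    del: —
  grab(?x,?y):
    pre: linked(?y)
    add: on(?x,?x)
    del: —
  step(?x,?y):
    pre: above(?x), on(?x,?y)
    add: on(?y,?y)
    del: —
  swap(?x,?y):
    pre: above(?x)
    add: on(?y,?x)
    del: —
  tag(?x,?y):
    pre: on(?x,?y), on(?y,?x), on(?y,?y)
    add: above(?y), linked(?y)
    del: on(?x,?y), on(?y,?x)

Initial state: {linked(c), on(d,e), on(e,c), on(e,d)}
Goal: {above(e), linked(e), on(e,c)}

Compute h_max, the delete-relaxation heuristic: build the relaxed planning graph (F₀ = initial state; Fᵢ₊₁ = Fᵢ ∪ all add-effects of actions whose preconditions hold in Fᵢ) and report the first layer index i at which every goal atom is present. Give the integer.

2

F0 = init (4 atoms)
F1 = F0 ∪ {on(a,a), on(c,c), on(d,d), on(e,e)}  (8 atoms)
F2 = F1 ∪ {above(a), above(c), above(d), above(e), linked(a), linked(d), linked(e), on(a,c), on(a,d), on(a,e), on(c,a), on(c,d), on(c,e), on(d,a), on(d,c), on(e,a)}  (24 atoms)
goal ⊆ F2  ⇒  h_max = 2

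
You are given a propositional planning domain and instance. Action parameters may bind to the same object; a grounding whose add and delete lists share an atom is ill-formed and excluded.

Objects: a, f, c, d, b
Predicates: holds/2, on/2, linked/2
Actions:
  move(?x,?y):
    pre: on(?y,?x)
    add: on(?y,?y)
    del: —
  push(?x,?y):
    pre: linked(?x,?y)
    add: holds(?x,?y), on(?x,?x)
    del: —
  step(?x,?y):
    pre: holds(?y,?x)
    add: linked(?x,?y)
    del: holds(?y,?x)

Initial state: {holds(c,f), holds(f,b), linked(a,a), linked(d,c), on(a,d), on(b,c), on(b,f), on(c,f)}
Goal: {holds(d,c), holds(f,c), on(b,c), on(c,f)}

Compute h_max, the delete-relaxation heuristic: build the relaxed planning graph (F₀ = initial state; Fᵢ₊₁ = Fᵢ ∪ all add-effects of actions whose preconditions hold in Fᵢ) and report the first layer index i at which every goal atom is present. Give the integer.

F0 = init (8 atoms)
F1 = F0 ∪ {holds(a,a), holds(d,c), linked(b,f), linked(f,c), on(a,a), on(b,b), on(c,c), on(d,d)}  (16 atoms)
F2 = F1 ∪ {holds(b,f), holds(f,c), linked(c,d), on(f,f)}  (20 atoms)
goal ⊆ F2  ⇒  h_max = 2

2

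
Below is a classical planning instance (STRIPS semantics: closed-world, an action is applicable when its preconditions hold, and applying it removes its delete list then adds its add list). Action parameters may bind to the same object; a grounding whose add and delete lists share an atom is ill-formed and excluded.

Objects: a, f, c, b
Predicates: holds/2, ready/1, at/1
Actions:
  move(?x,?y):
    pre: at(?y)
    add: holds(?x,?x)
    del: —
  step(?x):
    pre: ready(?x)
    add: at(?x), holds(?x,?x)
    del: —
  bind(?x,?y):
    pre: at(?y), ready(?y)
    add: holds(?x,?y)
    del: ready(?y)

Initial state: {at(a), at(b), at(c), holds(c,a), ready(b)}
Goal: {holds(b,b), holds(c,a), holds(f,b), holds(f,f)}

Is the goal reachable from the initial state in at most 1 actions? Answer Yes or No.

No

1. move(f,a)  →  {at(a), at(b), at(c), holds(c,a), holds(f,f), ready(b)}
2. move(b,a)  →  {at(a), at(b), at(c), holds(b,b), holds(c,a), holds(f,f), ready(b)}
3. bind(f,b)  →  {at(a), at(b), at(c), holds(b,b), holds(c,a), holds(f,b), holds(f,f)}
optimal plan length = 3; 3 > 1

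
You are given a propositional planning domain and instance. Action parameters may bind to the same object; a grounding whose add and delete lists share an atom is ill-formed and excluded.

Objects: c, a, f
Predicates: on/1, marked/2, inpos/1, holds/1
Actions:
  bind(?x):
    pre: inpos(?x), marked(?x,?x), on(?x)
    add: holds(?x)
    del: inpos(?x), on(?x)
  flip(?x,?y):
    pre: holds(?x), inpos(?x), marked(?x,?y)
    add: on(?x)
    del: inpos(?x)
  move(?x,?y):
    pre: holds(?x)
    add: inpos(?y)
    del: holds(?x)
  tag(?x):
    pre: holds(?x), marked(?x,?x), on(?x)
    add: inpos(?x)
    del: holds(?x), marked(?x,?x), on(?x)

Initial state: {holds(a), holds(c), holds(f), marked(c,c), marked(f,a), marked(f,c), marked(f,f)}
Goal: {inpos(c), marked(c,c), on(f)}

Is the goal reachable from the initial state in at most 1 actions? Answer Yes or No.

No

1. move(c,c)  →  {holds(a), holds(f), inpos(c), marked(c,c), marked(f,a), marked(f,c), marked(f,f)}
2. move(a,f)  →  {holds(f), inpos(c), inpos(f), marked(c,c), marked(f,a), marked(f,c), marked(f,f)}
3. flip(f,c)  →  {holds(f), inpos(c), marked(c,c), marked(f,a), marked(f,c), marked(f,f), on(f)}
optimal plan length = 3; 3 > 1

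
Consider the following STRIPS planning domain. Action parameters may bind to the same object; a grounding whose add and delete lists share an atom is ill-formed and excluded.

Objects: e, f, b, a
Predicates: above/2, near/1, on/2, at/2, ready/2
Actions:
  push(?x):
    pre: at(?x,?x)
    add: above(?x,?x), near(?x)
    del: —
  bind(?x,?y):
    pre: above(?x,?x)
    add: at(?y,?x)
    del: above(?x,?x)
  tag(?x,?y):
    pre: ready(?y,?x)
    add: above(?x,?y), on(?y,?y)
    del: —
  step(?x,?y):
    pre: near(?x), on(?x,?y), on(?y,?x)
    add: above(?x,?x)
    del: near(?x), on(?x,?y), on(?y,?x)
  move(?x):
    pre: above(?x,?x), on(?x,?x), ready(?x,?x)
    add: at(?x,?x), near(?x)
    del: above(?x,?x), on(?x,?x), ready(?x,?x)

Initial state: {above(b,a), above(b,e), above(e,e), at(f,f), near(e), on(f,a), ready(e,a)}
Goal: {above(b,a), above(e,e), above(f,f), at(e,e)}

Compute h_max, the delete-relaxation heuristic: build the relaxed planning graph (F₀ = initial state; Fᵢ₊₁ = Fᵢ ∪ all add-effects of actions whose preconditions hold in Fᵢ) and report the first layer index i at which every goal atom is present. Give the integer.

F0 = init (7 atoms)
F1 = F0 ∪ {above(a,e), above(f,f), at(a,e), at(b,e), at(e,e), at(f,e), near(f), on(e,e)}  (15 atoms)
goal ⊆ F1  ⇒  h_max = 1

1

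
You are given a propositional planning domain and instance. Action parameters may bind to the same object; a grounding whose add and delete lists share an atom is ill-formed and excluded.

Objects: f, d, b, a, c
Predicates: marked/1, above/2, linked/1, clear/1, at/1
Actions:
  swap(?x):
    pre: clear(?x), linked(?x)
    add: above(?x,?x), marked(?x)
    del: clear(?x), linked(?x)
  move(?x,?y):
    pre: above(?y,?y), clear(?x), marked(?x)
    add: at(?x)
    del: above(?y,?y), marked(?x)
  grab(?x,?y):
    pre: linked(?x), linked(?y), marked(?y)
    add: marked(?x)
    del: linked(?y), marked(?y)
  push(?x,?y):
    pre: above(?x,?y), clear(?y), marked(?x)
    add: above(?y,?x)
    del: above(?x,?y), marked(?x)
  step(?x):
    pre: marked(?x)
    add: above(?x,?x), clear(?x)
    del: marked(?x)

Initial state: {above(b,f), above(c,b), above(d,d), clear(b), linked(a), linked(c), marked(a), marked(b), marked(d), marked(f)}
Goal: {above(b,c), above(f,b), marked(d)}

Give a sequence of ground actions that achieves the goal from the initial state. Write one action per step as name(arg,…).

grab(c,a); push(c,b); step(f); push(b,f)

1. grab(c,a)  →  {above(b,f), above(c,b), above(d,d), clear(b), linked(c), marked(b), marked(c), marked(d), marked(f)}
2. push(c,b)  →  {above(b,c), above(b,f), above(d,d), clear(b), linked(c), marked(b), marked(d), marked(f)}
3. step(f)  →  {above(b,c), above(b,f), above(d,d), above(f,f), clear(b), clear(f), linked(c), marked(b), marked(d)}
4. push(b,f)  →  {above(b,c), above(d,d), above(f,b), above(f,f), clear(b), clear(f), linked(c), marked(d)}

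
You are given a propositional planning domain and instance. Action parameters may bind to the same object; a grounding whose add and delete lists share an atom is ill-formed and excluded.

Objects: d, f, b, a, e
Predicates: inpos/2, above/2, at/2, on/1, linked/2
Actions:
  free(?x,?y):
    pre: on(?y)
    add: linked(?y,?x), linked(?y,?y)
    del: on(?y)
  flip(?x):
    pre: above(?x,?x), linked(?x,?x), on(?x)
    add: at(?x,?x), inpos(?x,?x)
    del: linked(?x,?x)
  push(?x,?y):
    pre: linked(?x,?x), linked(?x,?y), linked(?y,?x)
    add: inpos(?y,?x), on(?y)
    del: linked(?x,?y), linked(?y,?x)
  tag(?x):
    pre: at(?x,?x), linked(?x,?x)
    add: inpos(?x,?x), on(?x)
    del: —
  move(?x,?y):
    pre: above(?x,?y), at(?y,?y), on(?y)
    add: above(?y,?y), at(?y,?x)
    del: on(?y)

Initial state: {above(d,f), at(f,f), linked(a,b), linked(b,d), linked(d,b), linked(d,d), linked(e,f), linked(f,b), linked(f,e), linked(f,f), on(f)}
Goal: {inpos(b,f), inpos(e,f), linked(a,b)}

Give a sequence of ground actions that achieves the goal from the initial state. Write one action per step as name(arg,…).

push(d,b); free(f,b); push(f,b); push(f,e)

1. push(d,b)  →  {above(d,f), at(f,f), inpos(b,d), linked(a,b), linked(d,d), linked(e,f), linked(f,b), linked(f,e), linked(f,f), on(b), on(f)}
2. free(f,b)  →  {above(d,f), at(f,f), inpos(b,d), linked(a,b), linked(b,b), linked(b,f), linked(d,d), linked(e,f), linked(f,b), linked(f,e), linked(f,f), on(f)}
3. push(f,b)  →  {above(d,f), at(f,f), inpos(b,d), inpos(b,f), linked(a,b), linked(b,b), linked(d,d), linked(e,f), linked(f,e), linked(f,f), on(b), on(f)}
4. push(f,e)  →  {above(d,f), at(f,f), inpos(b,d), inpos(b,f), inpos(e,f), linked(a,b), linked(b,b), linked(d,d), linked(f,f), on(b), on(e), on(f)}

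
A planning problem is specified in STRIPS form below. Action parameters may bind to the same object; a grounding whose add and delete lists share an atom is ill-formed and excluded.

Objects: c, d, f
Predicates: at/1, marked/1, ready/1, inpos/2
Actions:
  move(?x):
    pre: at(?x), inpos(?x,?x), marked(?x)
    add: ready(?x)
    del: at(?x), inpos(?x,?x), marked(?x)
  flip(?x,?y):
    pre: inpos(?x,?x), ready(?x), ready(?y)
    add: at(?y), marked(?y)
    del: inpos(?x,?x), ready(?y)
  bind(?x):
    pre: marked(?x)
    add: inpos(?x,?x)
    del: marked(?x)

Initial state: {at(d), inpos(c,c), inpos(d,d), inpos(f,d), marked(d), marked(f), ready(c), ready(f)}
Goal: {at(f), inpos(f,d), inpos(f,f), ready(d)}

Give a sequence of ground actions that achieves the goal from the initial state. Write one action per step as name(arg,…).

move(d); flip(c,f); bind(f)

1. move(d)  →  {inpos(c,c), inpos(f,d), marked(f), ready(c), ready(d), ready(f)}
2. flip(c,f)  →  {at(f), inpos(f,d), marked(f), ready(c), ready(d)}
3. bind(f)  →  {at(f), inpos(f,d), inpos(f,f), ready(c), ready(d)}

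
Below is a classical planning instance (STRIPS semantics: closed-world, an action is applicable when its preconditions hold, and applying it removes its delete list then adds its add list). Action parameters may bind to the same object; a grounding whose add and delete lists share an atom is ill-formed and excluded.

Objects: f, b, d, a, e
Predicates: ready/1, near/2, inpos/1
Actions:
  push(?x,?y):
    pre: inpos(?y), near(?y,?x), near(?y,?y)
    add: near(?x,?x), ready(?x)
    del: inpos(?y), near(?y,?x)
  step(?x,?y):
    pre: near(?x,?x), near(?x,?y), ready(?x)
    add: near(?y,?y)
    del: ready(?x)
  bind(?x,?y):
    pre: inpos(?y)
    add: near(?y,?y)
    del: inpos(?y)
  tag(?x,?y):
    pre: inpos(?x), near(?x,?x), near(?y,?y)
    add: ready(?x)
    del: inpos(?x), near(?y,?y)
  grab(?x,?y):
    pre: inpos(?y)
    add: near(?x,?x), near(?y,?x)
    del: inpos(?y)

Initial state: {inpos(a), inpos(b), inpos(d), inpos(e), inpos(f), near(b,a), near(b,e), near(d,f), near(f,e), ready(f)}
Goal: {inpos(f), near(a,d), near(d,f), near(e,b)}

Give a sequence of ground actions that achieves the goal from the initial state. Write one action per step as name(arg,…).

1. grab(b,e)  →  {inpos(a), inpos(b), inpos(d), inpos(f), near(b,a), near(b,b), near(b,e), near(d,f), near(e,b), near(f,e), ready(f)}
2. grab(d,a)  →  {inpos(b), inpos(d), inpos(f), near(a,d), near(b,a), near(b,b), near(b,e), near(d,d), near(d,f), near(e,b), near(f,e), ready(f)}

grab(b,e); grab(d,a)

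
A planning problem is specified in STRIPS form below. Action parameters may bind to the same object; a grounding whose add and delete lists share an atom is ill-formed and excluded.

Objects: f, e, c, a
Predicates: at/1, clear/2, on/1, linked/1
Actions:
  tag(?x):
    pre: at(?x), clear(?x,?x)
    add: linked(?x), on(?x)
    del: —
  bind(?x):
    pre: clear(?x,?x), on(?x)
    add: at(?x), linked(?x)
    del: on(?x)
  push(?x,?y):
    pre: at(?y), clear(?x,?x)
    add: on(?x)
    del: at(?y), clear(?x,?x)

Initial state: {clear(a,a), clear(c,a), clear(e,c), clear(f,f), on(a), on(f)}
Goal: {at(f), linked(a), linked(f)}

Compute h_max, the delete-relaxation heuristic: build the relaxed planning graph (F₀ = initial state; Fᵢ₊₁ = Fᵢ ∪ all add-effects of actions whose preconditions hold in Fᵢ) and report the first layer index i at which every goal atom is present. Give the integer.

F0 = init (6 atoms)
F1 = F0 ∪ {at(a), at(f), linked(a), linked(f)}  (10 atoms)
goal ⊆ F1  ⇒  h_max = 1

1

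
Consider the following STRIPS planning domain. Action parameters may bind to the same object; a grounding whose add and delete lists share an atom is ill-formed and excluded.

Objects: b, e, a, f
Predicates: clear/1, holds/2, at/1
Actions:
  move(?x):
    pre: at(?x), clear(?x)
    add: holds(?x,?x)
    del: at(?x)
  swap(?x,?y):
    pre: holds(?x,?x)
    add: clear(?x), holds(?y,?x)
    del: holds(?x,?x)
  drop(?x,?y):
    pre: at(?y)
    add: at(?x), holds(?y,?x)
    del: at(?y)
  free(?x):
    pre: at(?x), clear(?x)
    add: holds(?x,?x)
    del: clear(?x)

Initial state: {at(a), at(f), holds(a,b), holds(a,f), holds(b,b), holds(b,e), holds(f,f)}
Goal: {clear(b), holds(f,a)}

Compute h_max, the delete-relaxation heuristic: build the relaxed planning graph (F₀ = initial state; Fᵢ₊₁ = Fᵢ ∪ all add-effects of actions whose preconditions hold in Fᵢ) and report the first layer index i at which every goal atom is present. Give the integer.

1

F0 = init (7 atoms)
F1 = F0 ∪ {at(b), at(e), clear(b), clear(f), holds(a,e), holds(b,f), holds(e,b), holds(e,f), holds(f,a), holds(f,b), holds(f,e)}  (18 atoms)
goal ⊆ F1  ⇒  h_max = 1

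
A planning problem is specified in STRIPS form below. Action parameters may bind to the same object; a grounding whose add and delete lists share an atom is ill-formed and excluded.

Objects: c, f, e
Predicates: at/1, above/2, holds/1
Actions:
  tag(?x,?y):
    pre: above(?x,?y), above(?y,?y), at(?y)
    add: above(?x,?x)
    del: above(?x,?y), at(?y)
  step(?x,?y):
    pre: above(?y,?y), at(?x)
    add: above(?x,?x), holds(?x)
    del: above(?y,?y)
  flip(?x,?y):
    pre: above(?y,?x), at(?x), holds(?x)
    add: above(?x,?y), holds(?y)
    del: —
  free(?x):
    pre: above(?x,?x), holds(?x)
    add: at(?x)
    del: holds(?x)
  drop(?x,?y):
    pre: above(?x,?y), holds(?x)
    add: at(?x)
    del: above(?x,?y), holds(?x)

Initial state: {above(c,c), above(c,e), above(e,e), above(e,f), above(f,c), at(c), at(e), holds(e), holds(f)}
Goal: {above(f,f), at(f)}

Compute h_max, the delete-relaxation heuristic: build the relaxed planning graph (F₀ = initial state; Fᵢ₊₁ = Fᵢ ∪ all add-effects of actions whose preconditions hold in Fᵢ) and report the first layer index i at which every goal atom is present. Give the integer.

F0 = init (9 atoms)
F1 = F0 ∪ {above(e,c), above(f,f), at(f), holds(c)}  (13 atoms)
goal ⊆ F1  ⇒  h_max = 1

1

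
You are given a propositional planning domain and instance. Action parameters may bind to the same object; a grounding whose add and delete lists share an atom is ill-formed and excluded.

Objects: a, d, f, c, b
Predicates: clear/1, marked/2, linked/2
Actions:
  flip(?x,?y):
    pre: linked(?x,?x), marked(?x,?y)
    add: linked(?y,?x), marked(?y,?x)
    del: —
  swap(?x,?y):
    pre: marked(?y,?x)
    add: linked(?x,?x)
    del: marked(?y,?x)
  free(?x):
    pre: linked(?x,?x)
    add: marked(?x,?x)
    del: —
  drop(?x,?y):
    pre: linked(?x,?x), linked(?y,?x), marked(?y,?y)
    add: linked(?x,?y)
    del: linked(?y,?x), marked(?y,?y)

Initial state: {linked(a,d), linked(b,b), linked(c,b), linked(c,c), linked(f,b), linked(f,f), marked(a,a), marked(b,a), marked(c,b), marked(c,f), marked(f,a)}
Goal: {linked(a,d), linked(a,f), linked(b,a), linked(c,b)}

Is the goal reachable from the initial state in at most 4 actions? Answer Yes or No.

Yes

1. flip(f,a)  →  {linked(a,d), linked(a,f), linked(b,b), linked(c,b), linked(c,c), linked(f,b), linked(f,f), marked(a,a), marked(a,f), marked(b,a), marked(c,b), marked(c,f), marked(f,a)}
2. flip(b,a)  →  {linked(a,b), linked(a,d), linked(a,f), linked(b,b), linked(c,b), linked(c,c), linked(f,b), linked(f,f), marked(a,a), marked(a,b), marked(a,f), marked(b,a), marked(c,b), marked(c,f), marked(f,a)}
3. drop(b,a)  →  {linked(a,d), linked(a,f), linked(b,a), linked(b,b), linked(c,b), linked(c,c), linked(f,b), linked(f,f), marked(a,b), marked(a,f), marked(b,a), marked(c,b), marked(c,f), marked(f,a)}
optimal plan length = 3; 3 ≤ 4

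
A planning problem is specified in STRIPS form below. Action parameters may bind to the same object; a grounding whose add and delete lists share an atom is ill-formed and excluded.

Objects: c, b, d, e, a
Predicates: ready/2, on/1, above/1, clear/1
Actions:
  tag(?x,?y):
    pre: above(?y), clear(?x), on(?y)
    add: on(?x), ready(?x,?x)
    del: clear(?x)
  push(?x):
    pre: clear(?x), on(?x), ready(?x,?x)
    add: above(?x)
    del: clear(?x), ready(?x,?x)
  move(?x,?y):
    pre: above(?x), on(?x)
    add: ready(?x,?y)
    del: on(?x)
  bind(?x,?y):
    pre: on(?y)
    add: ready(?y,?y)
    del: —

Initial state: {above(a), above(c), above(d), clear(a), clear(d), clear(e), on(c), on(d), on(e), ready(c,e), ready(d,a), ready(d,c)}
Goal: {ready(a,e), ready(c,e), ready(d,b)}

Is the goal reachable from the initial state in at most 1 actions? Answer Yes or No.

No

1. tag(a,c)  →  {above(a), above(c), above(d), clear(d), clear(e), on(a), on(c), on(d), on(e), ready(a,a), ready(c,e), ready(d,a), ready(d,c)}
2. move(d,b)  →  {above(a), above(c), above(d), clear(d), clear(e), on(a), on(c), on(e), ready(a,a), ready(c,e), ready(d,a), ready(d,b), ready(d,c)}
3. move(a,e)  →  {above(a), above(c), above(d), clear(d), clear(e), on(c), on(e), ready(a,a), ready(a,e), ready(c,e), ready(d,a), ready(d,b), ready(d,c)}
optimal plan length = 3; 3 > 1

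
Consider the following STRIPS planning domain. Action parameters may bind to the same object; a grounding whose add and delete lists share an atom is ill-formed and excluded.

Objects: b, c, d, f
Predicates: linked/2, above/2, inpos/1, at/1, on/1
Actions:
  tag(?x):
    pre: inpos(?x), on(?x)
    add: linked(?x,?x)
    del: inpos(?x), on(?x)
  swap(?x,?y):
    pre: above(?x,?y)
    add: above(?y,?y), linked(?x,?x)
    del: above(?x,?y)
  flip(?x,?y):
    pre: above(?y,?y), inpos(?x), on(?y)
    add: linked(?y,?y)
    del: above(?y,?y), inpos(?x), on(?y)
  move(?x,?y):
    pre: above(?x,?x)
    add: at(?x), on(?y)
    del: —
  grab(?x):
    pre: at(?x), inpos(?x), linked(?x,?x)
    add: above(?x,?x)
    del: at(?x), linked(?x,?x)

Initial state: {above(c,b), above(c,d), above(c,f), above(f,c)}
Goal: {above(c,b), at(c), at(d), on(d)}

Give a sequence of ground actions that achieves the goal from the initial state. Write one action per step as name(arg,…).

1. swap(c,d)  →  {above(c,b), above(c,f), above(d,d), above(f,c), linked(c,c)}
2. swap(f,c)  →  {above(c,b), above(c,c), above(c,f), above(d,d), linked(c,c), linked(f,f)}
3. move(c,b)  →  {above(c,b), above(c,c), above(c,f), above(d,d), at(c), linked(c,c), linked(f,f), on(b)}
4. move(d,d)  →  {above(c,b), above(c,c), above(c,f), above(d,d), at(c), at(d), linked(c,c), linked(f,f), on(b), on(d)}

swap(c,d); swap(f,c); move(c,b); move(d,d)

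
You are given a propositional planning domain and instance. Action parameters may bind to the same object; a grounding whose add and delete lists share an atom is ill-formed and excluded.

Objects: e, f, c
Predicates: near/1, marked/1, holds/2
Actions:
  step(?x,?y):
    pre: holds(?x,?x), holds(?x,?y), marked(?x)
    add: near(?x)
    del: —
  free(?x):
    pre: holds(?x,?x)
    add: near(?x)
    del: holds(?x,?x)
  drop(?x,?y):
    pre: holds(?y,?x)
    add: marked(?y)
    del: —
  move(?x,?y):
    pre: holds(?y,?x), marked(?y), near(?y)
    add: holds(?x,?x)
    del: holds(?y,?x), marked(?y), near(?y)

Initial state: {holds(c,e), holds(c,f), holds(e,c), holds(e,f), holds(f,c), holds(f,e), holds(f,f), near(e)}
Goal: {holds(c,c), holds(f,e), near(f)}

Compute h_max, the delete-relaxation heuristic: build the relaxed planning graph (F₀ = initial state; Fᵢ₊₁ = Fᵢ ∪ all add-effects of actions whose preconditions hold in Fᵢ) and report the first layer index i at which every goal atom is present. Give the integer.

2

F0 = init (8 atoms)
F1 = F0 ∪ {marked(c), marked(e), marked(f), near(f)}  (12 atoms)
F2 = F1 ∪ {holds(c,c), holds(e,e)}  (14 atoms)
goal ⊆ F2  ⇒  h_max = 2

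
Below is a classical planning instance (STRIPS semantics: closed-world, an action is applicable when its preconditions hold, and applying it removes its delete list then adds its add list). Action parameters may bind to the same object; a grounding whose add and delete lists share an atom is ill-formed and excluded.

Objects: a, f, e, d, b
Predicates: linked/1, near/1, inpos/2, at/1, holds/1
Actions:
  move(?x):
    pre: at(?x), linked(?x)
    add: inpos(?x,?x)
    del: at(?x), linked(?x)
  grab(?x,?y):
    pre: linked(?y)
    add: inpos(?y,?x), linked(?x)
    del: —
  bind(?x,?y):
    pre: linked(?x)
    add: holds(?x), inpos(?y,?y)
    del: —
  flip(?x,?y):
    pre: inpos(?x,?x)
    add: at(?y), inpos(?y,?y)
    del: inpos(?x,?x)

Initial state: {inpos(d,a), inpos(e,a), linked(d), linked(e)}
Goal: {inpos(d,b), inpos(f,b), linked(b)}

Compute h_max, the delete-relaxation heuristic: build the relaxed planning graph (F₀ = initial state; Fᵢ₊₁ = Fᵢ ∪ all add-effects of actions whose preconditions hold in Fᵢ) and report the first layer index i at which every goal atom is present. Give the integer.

2

F0 = init (4 atoms)
F1 = F0 ∪ {holds(d), holds(e), inpos(a,a), inpos(b,b), inpos(d,b), inpos(d,d), inpos(d,e), inpos(d,f), inpos(e,b), inpos(e,d), inpos(e,e), inpos(e,f), inpos(f,f), linked(a), linked(b), linked(f)}  (20 atoms)
F2 = F1 ∪ {at(a), at(b), at(d), at(e), at(f), holds(a), holds(b), holds(f), inpos(a,b), inpos(a,d), inpos(a,e), inpos(a,f), inpos(b,a), inpos(b,d), inpos(b,e), inpos(b,f), inpos(f,a), inpos(f,b), inpos(f,d), inpos(f,e)}  (40 atoms)
goal ⊆ F2  ⇒  h_max = 2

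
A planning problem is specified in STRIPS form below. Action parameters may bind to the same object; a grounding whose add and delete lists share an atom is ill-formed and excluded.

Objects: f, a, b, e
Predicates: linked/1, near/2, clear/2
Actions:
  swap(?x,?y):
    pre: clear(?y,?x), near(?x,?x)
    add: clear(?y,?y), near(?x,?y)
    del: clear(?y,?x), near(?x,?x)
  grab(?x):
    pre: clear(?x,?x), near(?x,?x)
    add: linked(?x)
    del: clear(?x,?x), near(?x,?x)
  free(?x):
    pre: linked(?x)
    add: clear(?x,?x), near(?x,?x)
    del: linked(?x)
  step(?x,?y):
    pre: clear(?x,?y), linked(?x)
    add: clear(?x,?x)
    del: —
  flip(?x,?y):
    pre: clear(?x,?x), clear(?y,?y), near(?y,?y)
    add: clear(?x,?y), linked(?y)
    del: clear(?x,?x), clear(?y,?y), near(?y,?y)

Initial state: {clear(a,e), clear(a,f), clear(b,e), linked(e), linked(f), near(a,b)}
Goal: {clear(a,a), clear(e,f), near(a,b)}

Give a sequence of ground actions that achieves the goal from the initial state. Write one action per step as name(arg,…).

1. free(f)  →  {clear(a,e), clear(a,f), clear(b,e), clear(f,f), linked(e), near(a,b), near(f,f)}
2. free(e)  →  {clear(a,e), clear(a,f), clear(b,e), clear(e,e), clear(f,f), near(a,b), near(e,e), near(f,f)}
3. swap(e,a)  →  {clear(a,a), clear(a,f), clear(b,e), clear(e,e), clear(f,f), near(a,b), near(e,a), near(f,f)}
4. flip(e,f)  →  {clear(a,a), clear(a,f), clear(b,e), clear(e,f), linked(f), near(a,b), near(e,a)}

free(f); free(e); swap(e,a); flip(e,f)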